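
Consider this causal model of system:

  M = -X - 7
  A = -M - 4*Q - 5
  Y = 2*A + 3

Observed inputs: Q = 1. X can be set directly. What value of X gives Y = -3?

X = -1

Substituting into the A equation gives A = X - 2.
This gives Y = 2*X - 1.
Solve 2*X - 1 = -3: X = (-3 + 1) / 2 = -1.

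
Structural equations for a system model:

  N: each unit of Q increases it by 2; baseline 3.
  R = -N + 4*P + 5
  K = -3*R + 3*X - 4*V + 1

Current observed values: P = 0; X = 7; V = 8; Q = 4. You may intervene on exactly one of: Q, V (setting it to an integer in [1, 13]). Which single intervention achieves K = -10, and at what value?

Intervening on Q: with other inputs at their observed values, K = 6*Q - 16. Solving for -10 gives Q = 1, within [1, 13].
Intervening on V: K = -4*V + 40. Reaching -10 requires V = 25/2, not an integer.

set Q = 1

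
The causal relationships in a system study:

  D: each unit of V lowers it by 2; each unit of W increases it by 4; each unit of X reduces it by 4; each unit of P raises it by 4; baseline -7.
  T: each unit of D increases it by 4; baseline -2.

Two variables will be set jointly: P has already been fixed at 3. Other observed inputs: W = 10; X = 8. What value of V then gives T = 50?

V = 0

With P held at 3:
Substituting into the D equation gives D = -2*V + 13.
Substituting into the T equation gives T = -8*V + 50.
Solve -8*V + 50 = 50: V = (50 - 50) / -8 = 0.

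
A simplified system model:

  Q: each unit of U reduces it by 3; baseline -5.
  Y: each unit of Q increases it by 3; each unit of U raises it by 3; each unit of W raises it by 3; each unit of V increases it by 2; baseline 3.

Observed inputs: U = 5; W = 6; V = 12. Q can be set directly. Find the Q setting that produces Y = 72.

Q = 4

Intervening on Q fixes its value directly, overriding its dependence on U.
Substituting into the Y equation gives Y = 3*Q + 60.
Solve 3*Q + 60 = 72: Q = (72 - 60) / 3 = 4.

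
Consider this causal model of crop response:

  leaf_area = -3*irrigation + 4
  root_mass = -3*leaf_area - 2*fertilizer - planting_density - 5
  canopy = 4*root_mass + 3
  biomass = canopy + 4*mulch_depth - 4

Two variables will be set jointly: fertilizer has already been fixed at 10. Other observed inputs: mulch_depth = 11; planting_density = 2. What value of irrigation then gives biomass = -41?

irrigation = 2

With fertilizer held at 10:
Substituting into the root_mass equation gives root_mass = 9*irrigation - 39.
So canopy = 36*irrigation - 153.
Substituting into the biomass equation gives biomass = 36*irrigation - 113.
Solve 36*irrigation - 113 = -41: irrigation = (-41 + 113) / 36 = 2.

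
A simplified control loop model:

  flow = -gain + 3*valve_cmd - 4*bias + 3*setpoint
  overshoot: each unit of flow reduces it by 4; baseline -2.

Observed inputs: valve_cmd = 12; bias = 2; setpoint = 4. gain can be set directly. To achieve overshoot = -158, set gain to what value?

gain = 1

Substituting into the flow equation gives flow = -gain + 40.
Substituting into the overshoot equation gives overshoot = 4*gain - 162.
Solve 4*gain - 162 = -158: gain = (-158 + 162) / 4 = 1.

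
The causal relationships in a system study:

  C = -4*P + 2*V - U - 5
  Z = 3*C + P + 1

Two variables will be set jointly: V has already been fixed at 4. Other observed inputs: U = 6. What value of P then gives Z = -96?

P = 8

With V held at 4:
Substituting into the C equation gives C = -4*P - 3.
This gives Z = -11*P - 8.
Solve -11*P - 8 = -96: P = (-96 + 8) / -11 = 8.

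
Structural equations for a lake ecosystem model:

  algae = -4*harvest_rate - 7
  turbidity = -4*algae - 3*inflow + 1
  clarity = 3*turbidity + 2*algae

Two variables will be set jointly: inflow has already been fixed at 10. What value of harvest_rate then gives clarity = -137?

harvest_rate = -3

With inflow held at 10:
Substituting into the turbidity equation gives turbidity = 16*harvest_rate - 1.
Substituting into the clarity equation gives clarity = 40*harvest_rate - 17.
Solve 40*harvest_rate - 17 = -137: harvest_rate = (-137 + 17) / 40 = -3.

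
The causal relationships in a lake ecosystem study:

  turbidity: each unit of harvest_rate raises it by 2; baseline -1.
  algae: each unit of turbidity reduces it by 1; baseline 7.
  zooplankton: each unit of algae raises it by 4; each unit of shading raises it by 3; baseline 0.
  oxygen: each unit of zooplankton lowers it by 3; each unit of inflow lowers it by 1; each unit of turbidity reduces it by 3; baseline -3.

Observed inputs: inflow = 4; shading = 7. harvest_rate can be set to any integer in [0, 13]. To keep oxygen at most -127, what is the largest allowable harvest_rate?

Substituting into the algae equation gives algae = -2*harvest_rate + 8.
zooplankton becomes -8*harvest_rate + 53.
Substituting into the oxygen equation gives oxygen = 18*harvest_rate - 163.
Require 18*harvest_rate - 163 ≤ -127, so harvest_rate ≤ 2.
The largest integer in [0, 13] satisfying this is 2.

harvest_rate = 2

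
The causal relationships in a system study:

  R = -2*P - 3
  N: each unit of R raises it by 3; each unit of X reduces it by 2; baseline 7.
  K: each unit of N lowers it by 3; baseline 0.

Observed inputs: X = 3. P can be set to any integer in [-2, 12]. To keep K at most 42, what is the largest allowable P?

Substituting into the N equation gives N = -6*P - 8.
This gives K = 18*P + 24.
Require 18*P + 24 ≤ 42, so P ≤ 1.
The largest integer in [-2, 12] satisfying this is 1.

P = 1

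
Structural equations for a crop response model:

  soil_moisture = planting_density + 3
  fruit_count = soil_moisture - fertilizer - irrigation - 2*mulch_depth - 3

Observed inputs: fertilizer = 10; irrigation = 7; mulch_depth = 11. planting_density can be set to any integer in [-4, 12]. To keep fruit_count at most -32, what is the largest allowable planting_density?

Substituting into the fruit_count equation gives fruit_count = planting_density - 39.
Require planting_density - 39 ≤ -32, so planting_density ≤ 7.
The largest integer in [-4, 12] satisfying this is 7.

planting_density = 7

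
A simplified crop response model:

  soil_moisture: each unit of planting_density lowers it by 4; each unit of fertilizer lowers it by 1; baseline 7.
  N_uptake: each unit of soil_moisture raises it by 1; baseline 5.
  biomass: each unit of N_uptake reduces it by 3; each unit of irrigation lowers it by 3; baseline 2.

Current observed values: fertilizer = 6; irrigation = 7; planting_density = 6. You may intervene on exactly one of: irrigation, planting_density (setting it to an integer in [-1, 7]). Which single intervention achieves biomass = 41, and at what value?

set irrigation = 5

Intervening on irrigation: with other inputs at their observed values, biomass = -3*irrigation + 56. Solving for 41 gives irrigation = 5, within [-1, 7].
Intervening on planting_density: biomass = 12*planting_density - 37. Reaching 41 requires planting_density = 13/2, not an integer.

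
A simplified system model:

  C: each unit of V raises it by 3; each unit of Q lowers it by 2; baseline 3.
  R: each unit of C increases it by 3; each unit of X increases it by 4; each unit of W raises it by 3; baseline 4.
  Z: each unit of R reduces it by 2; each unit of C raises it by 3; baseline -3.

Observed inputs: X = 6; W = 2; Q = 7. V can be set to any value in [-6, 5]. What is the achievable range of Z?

-83 to 16

Substituting into the C equation gives C = 3*V - 11.
Substituting into the R equation gives R = 9*V + 1.
Substituting into the Z equation gives Z = -9*V - 38.
Linear in V, so extremes are at the endpoints: V = -6 gives Z = 16; V = 5 gives Z = -83.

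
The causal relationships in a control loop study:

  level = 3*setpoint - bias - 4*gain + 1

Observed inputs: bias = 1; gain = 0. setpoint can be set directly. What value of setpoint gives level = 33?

Substituting into the level equation gives level = 3*setpoint.
Solve 3*setpoint = 33: setpoint = 33 / 3 = 11.

setpoint = 11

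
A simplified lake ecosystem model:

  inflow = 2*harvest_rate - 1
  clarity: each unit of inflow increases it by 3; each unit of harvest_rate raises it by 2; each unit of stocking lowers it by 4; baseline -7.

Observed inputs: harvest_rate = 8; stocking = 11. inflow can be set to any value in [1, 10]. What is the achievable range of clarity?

-32 to -5

Intervening on inflow fixes its value directly, overriding its dependence on harvest_rate.
Substituting into the clarity equation gives clarity = 3*inflow - 35.
Linear in inflow, so extremes are at the endpoints: inflow = 1 gives clarity = -32; inflow = 10 gives clarity = -5.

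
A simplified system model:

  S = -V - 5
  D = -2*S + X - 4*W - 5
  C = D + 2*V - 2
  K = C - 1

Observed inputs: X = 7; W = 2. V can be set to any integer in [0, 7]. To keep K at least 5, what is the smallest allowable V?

V = 1

Substituting into the D equation gives D = 2*V + 4.
Substituting into the C equation gives C = 4*V + 2.
Substituting into the K equation gives K = 4*V + 1.
Require 4*V + 1 ≥ 5, so V ≥ 1.
The smallest integer in [0, 7] satisfying this is 1.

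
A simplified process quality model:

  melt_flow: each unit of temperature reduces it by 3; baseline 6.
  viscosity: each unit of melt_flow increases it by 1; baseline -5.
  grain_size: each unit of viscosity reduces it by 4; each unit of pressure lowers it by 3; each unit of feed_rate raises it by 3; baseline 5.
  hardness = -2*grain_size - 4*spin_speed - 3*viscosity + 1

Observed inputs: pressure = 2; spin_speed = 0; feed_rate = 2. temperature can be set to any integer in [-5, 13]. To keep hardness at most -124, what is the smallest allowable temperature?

Substituting into the viscosity equation gives viscosity = -3*temperature + 1.
Substituting into the grain_size equation gives grain_size = 12*temperature + 1.
This gives hardness = -15*temperature - 4.
Require -15*temperature - 4 ≤ -124, so temperature ≥ 8.
The smallest integer in [-5, 13] satisfying this is 8.

temperature = 8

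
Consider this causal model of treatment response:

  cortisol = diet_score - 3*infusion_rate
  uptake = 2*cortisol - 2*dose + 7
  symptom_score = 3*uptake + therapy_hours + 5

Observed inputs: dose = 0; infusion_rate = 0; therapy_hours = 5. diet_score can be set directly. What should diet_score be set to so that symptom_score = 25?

diet_score = -1

Substituting into the cortisol equation gives cortisol = diet_score.
Substituting into the uptake equation gives uptake = 2*diet_score + 7.
Substituting into the symptom_score equation gives symptom_score = 6*diet_score + 31.
Solve 6*diet_score + 31 = 25: diet_score = (25 - 31) / 6 = -1.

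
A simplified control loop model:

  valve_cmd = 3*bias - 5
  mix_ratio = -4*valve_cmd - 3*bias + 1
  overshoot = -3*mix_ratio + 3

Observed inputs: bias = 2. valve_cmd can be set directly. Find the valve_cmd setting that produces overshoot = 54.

Intervening on valve_cmd fixes its value directly, overriding its dependence on bias.
Substituting into the mix_ratio equation gives mix_ratio = -4*valve_cmd - 5.
Substituting into the overshoot equation gives overshoot = 12*valve_cmd + 18.
Solve 12*valve_cmd + 18 = 54: valve_cmd = (54 - 18) / 12 = 3.

valve_cmd = 3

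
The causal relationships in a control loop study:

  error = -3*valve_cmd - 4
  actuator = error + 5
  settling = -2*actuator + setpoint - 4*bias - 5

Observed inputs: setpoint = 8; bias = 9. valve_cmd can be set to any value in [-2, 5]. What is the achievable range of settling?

-47 to -5

Substituting into the actuator equation gives actuator = -3*valve_cmd + 1.
So settling = 6*valve_cmd - 35.
Linear in valve_cmd, so extremes are at the endpoints: valve_cmd = -2 gives settling = -47; valve_cmd = 5 gives settling = -5.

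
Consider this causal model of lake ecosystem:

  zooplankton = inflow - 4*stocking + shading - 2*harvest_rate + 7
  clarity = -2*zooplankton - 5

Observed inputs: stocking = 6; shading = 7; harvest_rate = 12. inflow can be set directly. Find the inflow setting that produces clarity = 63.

inflow = 0

Substituting into the zooplankton equation gives zooplankton = inflow - 34.
So clarity = -2*inflow + 63.
Solve -2*inflow + 63 = 63: inflow = (63 - 63) / -2 = 0.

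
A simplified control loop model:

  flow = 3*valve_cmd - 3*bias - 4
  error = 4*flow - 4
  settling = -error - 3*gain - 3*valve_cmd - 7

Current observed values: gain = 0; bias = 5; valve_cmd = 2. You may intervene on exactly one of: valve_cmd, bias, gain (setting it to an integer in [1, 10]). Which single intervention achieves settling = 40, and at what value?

Intervening on valve_cmd: settling = -15*valve_cmd + 73. Reaching 40 requires valve_cmd = 11/5, not an integer.
Intervening on bias: settling = 12*bias - 17. Reaching 40 requires bias = 19/4, not an integer.
Intervening on gain: with other inputs at their observed values, settling = -3*gain + 43. Solving for 40 gives gain = 1, within [1, 10].

set gain = 1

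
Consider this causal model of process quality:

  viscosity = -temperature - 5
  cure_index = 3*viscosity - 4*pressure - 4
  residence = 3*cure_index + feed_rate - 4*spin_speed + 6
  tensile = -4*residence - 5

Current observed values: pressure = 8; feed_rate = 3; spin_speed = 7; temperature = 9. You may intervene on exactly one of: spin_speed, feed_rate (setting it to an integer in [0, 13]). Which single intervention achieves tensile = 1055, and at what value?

Intervening on spin_speed: with other inputs at their observed values, tensile = 16*spin_speed + 895. Solving for 1055 gives spin_speed = 10, within [0, 13].
Intervening on feed_rate: tensile = -4*feed_rate + 1019. Reaching 1055 requires feed_rate = -9, outside [0, 13].

set spin_speed = 10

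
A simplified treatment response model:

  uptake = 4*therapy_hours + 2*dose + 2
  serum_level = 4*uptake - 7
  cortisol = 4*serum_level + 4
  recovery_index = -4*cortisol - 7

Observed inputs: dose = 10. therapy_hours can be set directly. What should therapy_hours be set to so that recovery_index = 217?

therapy_hours = -6

Substituting into the uptake equation gives uptake = 4*therapy_hours + 22.
This gives serum_level = 16*therapy_hours + 81.
This gives cortisol = 64*therapy_hours + 328.
This gives recovery_index = -256*therapy_hours - 1319.
Solve -256*therapy_hours - 1319 = 217: therapy_hours = (217 + 1319) / -256 = -6.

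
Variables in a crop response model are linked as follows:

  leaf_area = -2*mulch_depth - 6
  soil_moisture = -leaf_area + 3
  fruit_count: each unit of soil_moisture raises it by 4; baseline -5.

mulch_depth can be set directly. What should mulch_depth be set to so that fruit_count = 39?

Substituting into the soil_moisture equation gives soil_moisture = 2*mulch_depth + 9.
Substituting into the fruit_count equation gives fruit_count = 8*mulch_depth + 31.
Solve 8*mulch_depth + 31 = 39: mulch_depth = (39 - 31) / 8 = 1.

mulch_depth = 1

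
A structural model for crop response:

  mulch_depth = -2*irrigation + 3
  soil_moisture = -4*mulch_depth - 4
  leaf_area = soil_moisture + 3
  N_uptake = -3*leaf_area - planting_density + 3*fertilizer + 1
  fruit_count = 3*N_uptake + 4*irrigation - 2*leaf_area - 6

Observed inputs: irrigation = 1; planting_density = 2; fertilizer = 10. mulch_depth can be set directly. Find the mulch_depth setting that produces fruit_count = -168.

Intervening on mulch_depth fixes its value directly, overriding its dependence on irrigation.
Substituting into the leaf_area equation gives leaf_area = -4*mulch_depth - 1.
Substituting into the N_uptake equation gives N_uptake = 12*mulch_depth + 32.
Substituting into the fruit_count equation gives fruit_count = 44*mulch_depth + 96.
Solve 44*mulch_depth + 96 = -168: mulch_depth = (-168 - 96) / 44 = -6.

mulch_depth = -6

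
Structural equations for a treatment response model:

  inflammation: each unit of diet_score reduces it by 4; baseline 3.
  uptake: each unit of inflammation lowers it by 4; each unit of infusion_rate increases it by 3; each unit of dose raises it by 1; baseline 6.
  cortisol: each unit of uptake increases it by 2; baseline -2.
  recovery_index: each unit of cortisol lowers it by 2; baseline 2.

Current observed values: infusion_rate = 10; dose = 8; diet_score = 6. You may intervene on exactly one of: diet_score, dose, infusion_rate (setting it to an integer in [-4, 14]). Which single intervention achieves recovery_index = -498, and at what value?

Intervening on diet_score: recovery_index = -64*diet_score - 122. Reaching -498 requires diet_score = 47/8, not an integer.
Intervening on dose: with other inputs at their observed values, recovery_index = -4*dose - 474. Solving for -498 gives dose = 6, within [-4, 14].
Intervening on infusion_rate: recovery_index = -12*infusion_rate - 386. Reaching -498 requires infusion_rate = 28/3, not an integer.

set dose = 6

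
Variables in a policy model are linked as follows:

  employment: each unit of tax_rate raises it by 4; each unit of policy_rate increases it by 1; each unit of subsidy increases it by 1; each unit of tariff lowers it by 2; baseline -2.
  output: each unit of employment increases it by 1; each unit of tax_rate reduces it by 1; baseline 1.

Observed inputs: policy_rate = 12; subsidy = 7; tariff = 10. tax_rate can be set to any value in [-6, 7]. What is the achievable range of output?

-20 to 19

Substituting into the employment equation gives employment = 4*tax_rate - 3.
output becomes 3*tax_rate - 2.
Linear in tax_rate, so extremes are at the endpoints: tax_rate = -6 gives output = -20; tax_rate = 7 gives output = 19.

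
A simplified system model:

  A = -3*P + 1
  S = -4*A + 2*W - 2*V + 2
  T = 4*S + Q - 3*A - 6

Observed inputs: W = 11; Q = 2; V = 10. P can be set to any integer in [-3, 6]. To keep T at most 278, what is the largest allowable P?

P = 5

Substituting into the S equation gives S = 12*P.
Substituting into the T equation gives T = 57*P - 7.
Require 57*P - 7 ≤ 278, so P ≤ 5.
The largest integer in [-3, 6] satisfying this is 5.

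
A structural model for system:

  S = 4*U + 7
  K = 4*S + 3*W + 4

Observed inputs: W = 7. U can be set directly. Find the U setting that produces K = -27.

Substituting into the K equation gives K = 16*U + 53.
Solve 16*U + 53 = -27: U = (-27 - 53) / 16 = -5.

U = -5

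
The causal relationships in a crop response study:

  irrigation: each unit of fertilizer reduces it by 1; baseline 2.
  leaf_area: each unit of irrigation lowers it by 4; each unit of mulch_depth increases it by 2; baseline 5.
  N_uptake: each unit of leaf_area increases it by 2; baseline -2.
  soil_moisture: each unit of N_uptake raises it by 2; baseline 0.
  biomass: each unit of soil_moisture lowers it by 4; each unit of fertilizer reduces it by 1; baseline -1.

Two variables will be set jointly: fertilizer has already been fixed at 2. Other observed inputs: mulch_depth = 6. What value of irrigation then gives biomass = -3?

irrigation = 4

With fertilizer held at 2:
Intervening on irrigation fixes its value directly, overriding its dependence on fertilizer.
Substituting into the leaf_area equation gives leaf_area = -4*irrigation + 17.
Substituting into the N_uptake equation gives N_uptake = -8*irrigation + 32.
Substituting into the soil_moisture equation gives soil_moisture = -16*irrigation + 64.
This gives biomass = 64*irrigation - 259.
Solve 64*irrigation - 259 = -3: irrigation = (-3 + 259) / 64 = 4.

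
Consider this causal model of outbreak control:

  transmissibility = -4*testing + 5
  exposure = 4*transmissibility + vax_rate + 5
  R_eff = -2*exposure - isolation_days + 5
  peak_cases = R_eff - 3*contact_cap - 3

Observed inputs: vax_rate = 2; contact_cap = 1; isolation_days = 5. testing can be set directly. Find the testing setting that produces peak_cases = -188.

Substituting into the exposure equation gives exposure = -16*testing + 27.
R_eff becomes 32*testing - 54.
peak_cases becomes 32*testing - 60.
Solve 32*testing - 60 = -188: testing = (-188 + 60) / 32 = -4.

testing = -4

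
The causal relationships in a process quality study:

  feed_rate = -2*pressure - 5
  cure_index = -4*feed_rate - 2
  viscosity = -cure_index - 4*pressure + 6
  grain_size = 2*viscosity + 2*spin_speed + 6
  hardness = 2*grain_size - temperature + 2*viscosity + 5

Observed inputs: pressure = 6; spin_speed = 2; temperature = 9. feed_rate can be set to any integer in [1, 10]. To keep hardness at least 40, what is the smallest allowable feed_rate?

Intervening on feed_rate fixes its value directly, overriding its dependence on pressure.
Substituting into the viscosity equation gives viscosity = 4*feed_rate - 16.
Substituting into the grain_size equation gives grain_size = 8*feed_rate - 22.
This gives hardness = 24*feed_rate - 80.
Require 24*feed_rate - 80 ≥ 40, so feed_rate ≥ 5.
The smallest integer in [1, 10] satisfying this is 5.

feed_rate = 5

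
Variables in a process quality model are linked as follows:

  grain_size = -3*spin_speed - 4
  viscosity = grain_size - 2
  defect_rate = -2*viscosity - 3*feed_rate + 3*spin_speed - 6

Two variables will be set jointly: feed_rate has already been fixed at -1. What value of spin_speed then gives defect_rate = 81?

With feed_rate held at -1:
Substituting into the viscosity equation gives viscosity = -3*spin_speed - 6.
Substituting into the defect_rate equation gives defect_rate = 9*spin_speed + 9.
Solve 9*spin_speed + 9 = 81: spin_speed = (81 - 9) / 9 = 8.

spin_speed = 8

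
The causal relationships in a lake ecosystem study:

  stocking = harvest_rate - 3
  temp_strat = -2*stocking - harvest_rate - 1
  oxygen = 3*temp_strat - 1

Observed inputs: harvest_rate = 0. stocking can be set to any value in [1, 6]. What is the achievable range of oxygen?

Intervening on stocking fixes its value directly, overriding its dependence on harvest_rate.
Substituting into the temp_strat equation gives temp_strat = -2*stocking - 1.
This gives oxygen = -6*stocking - 4.
Linear in stocking, so extremes are at the endpoints: stocking = 1 gives oxygen = -10; stocking = 6 gives oxygen = -40.

-40 to -10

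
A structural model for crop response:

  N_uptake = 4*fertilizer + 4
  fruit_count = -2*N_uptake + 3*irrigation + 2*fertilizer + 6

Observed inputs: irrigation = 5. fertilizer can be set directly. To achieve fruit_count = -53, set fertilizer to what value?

fertilizer = 11

Substituting into the fruit_count equation gives fruit_count = -6*fertilizer + 13.
Solve -6*fertilizer + 13 = -53: fertilizer = (-53 - 13) / -6 = 11.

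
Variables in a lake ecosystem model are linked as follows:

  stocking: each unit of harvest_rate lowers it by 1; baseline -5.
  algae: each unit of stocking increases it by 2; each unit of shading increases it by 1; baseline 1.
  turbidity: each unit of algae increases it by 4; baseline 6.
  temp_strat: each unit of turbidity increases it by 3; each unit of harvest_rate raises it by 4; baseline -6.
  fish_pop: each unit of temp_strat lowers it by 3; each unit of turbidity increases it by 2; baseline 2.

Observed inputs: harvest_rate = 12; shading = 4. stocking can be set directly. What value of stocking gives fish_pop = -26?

Intervening on stocking fixes its value directly, overriding its dependence on harvest_rate.
Substituting into the algae equation gives algae = 2*stocking + 5.
Substituting into the turbidity equation gives turbidity = 8*stocking + 26.
Substituting into the temp_strat equation gives temp_strat = 24*stocking + 120.
So fish_pop = -56*stocking - 306.
Solve -56*stocking - 306 = -26: stocking = (-26 + 306) / -56 = -5.

stocking = -5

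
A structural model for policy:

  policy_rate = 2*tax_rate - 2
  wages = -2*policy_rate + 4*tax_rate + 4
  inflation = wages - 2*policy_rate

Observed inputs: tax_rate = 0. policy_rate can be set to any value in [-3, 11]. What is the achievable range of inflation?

-40 to 16

Intervening on policy_rate fixes its value directly, overriding its dependence on tax_rate.
Substituting into the wages equation gives wages = -2*policy_rate + 4.
Substituting into the inflation equation gives inflation = -4*policy_rate + 4.
Linear in policy_rate, so extremes are at the endpoints: policy_rate = -3 gives inflation = 16; policy_rate = 11 gives inflation = -40.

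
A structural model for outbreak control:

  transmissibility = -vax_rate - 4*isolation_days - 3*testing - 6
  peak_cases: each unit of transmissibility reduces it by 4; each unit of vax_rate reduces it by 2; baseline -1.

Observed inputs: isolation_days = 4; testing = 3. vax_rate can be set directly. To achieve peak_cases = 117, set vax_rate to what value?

Substituting into the transmissibility equation gives transmissibility = -vax_rate - 31.
This gives peak_cases = 2*vax_rate + 123.
Solve 2*vax_rate + 123 = 117: vax_rate = (117 - 123) / 2 = -3.

vax_rate = -3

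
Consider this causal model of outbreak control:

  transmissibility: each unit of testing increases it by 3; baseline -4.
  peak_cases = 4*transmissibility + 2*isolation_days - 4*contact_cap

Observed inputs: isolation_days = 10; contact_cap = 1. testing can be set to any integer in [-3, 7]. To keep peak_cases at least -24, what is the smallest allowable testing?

Substituting into the peak_cases equation gives peak_cases = 12*testing.
Require 12*testing ≥ -24, so testing ≥ -2.
The smallest integer in [-3, 7] satisfying this is -2.

testing = -2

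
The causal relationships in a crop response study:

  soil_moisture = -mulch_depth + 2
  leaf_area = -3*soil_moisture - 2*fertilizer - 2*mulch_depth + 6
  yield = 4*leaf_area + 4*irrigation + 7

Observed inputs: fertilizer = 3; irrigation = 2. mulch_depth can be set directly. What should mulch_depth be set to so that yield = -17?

mulch_depth = -2

Substituting into the leaf_area equation gives leaf_area = mulch_depth - 6.
Substituting into the yield equation gives yield = 4*mulch_depth - 9.
Solve 4*mulch_depth - 9 = -17: mulch_depth = (-17 + 9) / 4 = -2.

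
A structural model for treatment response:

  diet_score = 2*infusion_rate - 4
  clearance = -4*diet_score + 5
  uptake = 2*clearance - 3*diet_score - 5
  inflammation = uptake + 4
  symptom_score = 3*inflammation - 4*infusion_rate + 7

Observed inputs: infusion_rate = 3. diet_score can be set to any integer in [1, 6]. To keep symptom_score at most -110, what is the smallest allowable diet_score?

Intervening on diet_score fixes its value directly, overriding its dependence on infusion_rate.
Substituting into the uptake equation gives uptake = -11*diet_score + 5.
Substituting into the inflammation equation gives inflammation = -11*diet_score + 9.
Substituting into the symptom_score equation gives symptom_score = -33*diet_score + 22.
Require -33*diet_score + 22 ≤ -110, so diet_score ≥ 4.
The smallest integer in [1, 6] satisfying this is 4.

diet_score = 4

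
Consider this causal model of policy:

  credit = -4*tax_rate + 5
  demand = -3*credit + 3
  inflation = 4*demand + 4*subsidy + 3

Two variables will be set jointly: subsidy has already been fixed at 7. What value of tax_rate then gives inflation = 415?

tax_rate = 9

With subsidy held at 7:
Substituting into the demand equation gives demand = 12*tax_rate - 12.
Substituting into the inflation equation gives inflation = 48*tax_rate - 17.
Solve 48*tax_rate - 17 = 415: tax_rate = (415 + 17) / 48 = 9.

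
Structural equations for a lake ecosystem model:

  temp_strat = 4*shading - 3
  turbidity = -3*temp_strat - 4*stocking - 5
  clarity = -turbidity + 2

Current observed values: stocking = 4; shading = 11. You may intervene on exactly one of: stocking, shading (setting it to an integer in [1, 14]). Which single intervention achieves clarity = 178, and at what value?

Intervening on stocking: with other inputs at their observed values, clarity = 4*stocking + 130. Solving for 178 gives stocking = 12, within [1, 14].
Intervening on shading: clarity = 12*shading + 14. Reaching 178 requires shading = 41/3, not an integer.

set stocking = 12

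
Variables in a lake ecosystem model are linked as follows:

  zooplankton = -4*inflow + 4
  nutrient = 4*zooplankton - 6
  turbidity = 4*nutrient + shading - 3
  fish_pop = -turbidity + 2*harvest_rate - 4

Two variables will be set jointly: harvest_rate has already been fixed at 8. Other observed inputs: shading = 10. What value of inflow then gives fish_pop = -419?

With harvest_rate held at 8:
Substituting into the nutrient equation gives nutrient = -16*inflow + 10.
This gives turbidity = -64*inflow + 47.
This gives fish_pop = 64*inflow - 35.
Solve 64*inflow - 35 = -419: inflow = (-419 + 35) / 64 = -6.

inflow = -6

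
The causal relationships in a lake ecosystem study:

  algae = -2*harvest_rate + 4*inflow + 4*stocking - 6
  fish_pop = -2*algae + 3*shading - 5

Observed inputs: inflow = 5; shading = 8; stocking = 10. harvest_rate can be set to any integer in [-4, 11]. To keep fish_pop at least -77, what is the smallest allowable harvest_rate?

harvest_rate = 3

Substituting into the algae equation gives algae = -2*harvest_rate + 54.
Substituting into the fish_pop equation gives fish_pop = 4*harvest_rate - 89.
Require 4*harvest_rate - 89 ≥ -77, so harvest_rate ≥ 3.
The smallest integer in [-4, 11] satisfying this is 3.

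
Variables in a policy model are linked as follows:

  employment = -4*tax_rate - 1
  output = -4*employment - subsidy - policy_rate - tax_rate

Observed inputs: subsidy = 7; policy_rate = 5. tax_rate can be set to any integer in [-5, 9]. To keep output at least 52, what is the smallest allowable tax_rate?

tax_rate = 4

Substituting into the output equation gives output = 15*tax_rate - 8.
Require 15*tax_rate - 8 ≥ 52, so tax_rate ≥ 4.
The smallest integer in [-5, 9] satisfying this is 4.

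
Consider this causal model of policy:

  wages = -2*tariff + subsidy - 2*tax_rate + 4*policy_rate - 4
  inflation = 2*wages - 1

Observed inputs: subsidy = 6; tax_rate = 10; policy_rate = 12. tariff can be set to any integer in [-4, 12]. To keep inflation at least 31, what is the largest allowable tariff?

Substituting into the wages equation gives wages = -2*tariff + 30.
inflation becomes -4*tariff + 59.
Require -4*tariff + 59 ≥ 31, so tariff ≤ 7.
The largest integer in [-4, 12] satisfying this is 7.

tariff = 7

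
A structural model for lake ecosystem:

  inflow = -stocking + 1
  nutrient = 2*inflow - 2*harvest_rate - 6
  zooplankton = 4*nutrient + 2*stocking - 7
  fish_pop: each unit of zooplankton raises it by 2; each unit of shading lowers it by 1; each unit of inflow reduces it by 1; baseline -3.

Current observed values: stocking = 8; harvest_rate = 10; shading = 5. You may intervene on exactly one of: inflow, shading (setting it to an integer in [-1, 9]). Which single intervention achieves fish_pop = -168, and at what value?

set inflow = 2

Intervening on inflow: with other inputs at their observed values, fish_pop = 15*inflow - 198. Solving for -168 gives inflow = 2, within [-1, 9].
Intervening on shading: fish_pop = -shading - 298. Reaching -168 requires shading = -130, outside [-1, 9].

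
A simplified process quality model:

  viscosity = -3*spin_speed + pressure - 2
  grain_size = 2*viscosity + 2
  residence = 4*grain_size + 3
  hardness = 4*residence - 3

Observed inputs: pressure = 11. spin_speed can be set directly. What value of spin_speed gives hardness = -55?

Substituting into the viscosity equation gives viscosity = -3*spin_speed + 9.
grain_size becomes -6*spin_speed + 20.
Substituting into the residence equation gives residence = -24*spin_speed + 83.
Substituting into the hardness equation gives hardness = -96*spin_speed + 329.
Solve -96*spin_speed + 329 = -55: spin_speed = (-55 - 329) / -96 = 4.

spin_speed = 4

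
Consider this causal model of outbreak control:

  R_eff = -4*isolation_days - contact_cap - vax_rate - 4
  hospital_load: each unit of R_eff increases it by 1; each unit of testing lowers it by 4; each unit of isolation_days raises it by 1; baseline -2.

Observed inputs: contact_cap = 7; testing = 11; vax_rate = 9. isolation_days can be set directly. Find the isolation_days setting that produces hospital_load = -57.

isolation_days = -3

Substituting into the R_eff equation gives R_eff = -4*isolation_days - 20.
Substituting into the hospital_load equation gives hospital_load = -3*isolation_days - 66.
Solve -3*isolation_days - 66 = -57: isolation_days = (-57 + 66) / -3 = -3.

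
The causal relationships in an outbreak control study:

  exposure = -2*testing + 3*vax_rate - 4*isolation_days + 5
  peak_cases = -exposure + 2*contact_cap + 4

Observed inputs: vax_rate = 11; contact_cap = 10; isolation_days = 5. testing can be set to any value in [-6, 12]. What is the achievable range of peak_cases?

-6 to 30

Substituting into the exposure equation gives exposure = -2*testing + 18.
So peak_cases = 2*testing + 6.
Linear in testing, so extremes are at the endpoints: testing = -6 gives peak_cases = -6; testing = 12 gives peak_cases = 30.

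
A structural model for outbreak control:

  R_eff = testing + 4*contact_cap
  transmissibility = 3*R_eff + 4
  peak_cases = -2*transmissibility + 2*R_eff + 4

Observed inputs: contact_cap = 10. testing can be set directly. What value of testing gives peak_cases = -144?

testing = -5

Substituting into the R_eff equation gives R_eff = testing + 40.
transmissibility becomes 3*testing + 124.
Substituting into the peak_cases equation gives peak_cases = -4*testing - 164.
Solve -4*testing - 164 = -144: testing = (-144 + 164) / -4 = -5.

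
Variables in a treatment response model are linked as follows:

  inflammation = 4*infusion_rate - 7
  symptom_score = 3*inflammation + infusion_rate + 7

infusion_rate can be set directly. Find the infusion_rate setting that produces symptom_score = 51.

Substituting into the symptom_score equation gives symptom_score = 13*infusion_rate - 14.
Solve 13*infusion_rate - 14 = 51: infusion_rate = (51 + 14) / 13 = 5.

infusion_rate = 5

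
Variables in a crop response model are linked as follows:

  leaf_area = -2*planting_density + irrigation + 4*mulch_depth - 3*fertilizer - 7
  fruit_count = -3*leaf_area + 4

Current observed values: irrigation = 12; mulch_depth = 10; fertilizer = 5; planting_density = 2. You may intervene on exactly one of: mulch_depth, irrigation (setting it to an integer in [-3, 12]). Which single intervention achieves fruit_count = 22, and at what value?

Intervening on mulch_depth: with other inputs at their observed values, fruit_count = -12*mulch_depth + 46. Solving for 22 gives mulch_depth = 2, within [-3, 12].
Intervening on irrigation: fruit_count = -3*irrigation - 38. Reaching 22 requires irrigation = -20, outside [-3, 12].

set mulch_depth = 2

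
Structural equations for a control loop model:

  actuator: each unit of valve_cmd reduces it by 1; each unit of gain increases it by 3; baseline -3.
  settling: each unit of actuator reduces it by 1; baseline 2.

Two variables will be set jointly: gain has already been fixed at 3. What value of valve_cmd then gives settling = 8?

With gain held at 3:
Substituting into the actuator equation gives actuator = -valve_cmd + 6.
So settling = valve_cmd - 4.
Solve valve_cmd - 4 = 8: valve_cmd = (8 + 4) / 1 = 12.

valve_cmd = 12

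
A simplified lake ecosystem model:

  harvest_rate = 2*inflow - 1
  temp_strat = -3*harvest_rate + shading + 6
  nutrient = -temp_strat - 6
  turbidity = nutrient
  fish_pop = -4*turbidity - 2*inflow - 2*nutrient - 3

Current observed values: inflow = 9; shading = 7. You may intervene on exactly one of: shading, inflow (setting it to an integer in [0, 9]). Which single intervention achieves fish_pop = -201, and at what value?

Intervening on shading: with other inputs at their observed values, fish_pop = 6*shading - 255. Solving for -201 gives shading = 9, within [0, 9].
Intervening on inflow: fish_pop = -38*inflow + 129. Reaching -201 requires inflow = 165/19, not an integer.

set shading = 9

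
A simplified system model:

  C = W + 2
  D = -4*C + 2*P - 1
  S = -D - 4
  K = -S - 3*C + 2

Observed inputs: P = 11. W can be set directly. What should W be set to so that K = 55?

W = -6

Substituting into the D equation gives D = -4*W + 13.
So S = 4*W - 17.
Substituting into the K equation gives K = -7*W + 13.
Solve -7*W + 13 = 55: W = (55 - 13) / -7 = -6.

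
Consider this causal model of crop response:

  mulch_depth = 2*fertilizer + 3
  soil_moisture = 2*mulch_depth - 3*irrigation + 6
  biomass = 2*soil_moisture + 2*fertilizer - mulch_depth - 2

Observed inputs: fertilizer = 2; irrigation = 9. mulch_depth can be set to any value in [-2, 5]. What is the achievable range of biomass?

Intervening on mulch_depth fixes its value directly, overriding its dependence on fertilizer.
Substituting into the soil_moisture equation gives soil_moisture = 2*mulch_depth - 21.
Substituting into the biomass equation gives biomass = 3*mulch_depth - 40.
Linear in mulch_depth, so extremes are at the endpoints: mulch_depth = -2 gives biomass = -46; mulch_depth = 5 gives biomass = -25.

-46 to -25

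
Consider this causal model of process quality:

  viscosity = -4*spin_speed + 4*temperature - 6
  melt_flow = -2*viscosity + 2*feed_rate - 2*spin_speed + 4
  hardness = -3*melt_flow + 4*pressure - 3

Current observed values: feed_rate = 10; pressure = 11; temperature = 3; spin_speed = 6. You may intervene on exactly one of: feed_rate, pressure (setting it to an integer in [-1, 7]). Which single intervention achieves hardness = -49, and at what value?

set feed_rate = 1

Intervening on feed_rate: with other inputs at their observed values, hardness = -6*feed_rate - 43. Solving for -49 gives feed_rate = 1, within [-1, 7].
Intervening on pressure: hardness = 4*pressure - 147. Reaching -49 requires pressure = 49/2, not an integer.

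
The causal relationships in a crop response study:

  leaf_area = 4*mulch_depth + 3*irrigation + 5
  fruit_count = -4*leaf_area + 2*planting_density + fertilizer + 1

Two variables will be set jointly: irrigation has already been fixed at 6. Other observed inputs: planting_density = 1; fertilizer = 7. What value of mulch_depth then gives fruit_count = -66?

With irrigation held at 6:
Substituting into the leaf_area equation gives leaf_area = 4*mulch_depth + 23.
This gives fruit_count = -16*mulch_depth - 82.
Solve -16*mulch_depth - 82 = -66: mulch_depth = (-66 + 82) / -16 = -1.

mulch_depth = -1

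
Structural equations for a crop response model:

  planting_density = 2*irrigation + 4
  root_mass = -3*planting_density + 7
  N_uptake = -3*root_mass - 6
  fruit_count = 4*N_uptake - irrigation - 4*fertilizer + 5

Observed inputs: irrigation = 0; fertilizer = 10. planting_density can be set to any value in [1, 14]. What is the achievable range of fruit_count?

Intervening on planting_density fixes its value directly, overriding its dependence on irrigation.
Substituting into the N_uptake equation gives N_uptake = 9*planting_density - 27.
fruit_count becomes 36*planting_density - 143.
Linear in planting_density, so extremes are at the endpoints: planting_density = 1 gives fruit_count = -107; planting_density = 14 gives fruit_count = 361.

-107 to 361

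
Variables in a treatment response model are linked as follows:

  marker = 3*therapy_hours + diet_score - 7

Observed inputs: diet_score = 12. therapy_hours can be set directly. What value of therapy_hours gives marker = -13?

therapy_hours = -6

Substituting into the marker equation gives marker = 3*therapy_hours + 5.
Solve 3*therapy_hours + 5 = -13: therapy_hours = (-13 - 5) / 3 = -6.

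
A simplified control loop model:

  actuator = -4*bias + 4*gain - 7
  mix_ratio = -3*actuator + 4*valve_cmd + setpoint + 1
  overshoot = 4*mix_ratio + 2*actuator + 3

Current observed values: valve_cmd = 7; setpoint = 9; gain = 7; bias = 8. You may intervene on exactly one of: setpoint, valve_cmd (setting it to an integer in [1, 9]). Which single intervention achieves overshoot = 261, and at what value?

Intervening on setpoint: with other inputs at their observed values, overshoot = 4*setpoint + 229. Solving for 261 gives setpoint = 8, within [1, 9].
Intervening on valve_cmd: overshoot = 16*valve_cmd + 153. Reaching 261 requires valve_cmd = 27/4, not an integer.

set setpoint = 8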